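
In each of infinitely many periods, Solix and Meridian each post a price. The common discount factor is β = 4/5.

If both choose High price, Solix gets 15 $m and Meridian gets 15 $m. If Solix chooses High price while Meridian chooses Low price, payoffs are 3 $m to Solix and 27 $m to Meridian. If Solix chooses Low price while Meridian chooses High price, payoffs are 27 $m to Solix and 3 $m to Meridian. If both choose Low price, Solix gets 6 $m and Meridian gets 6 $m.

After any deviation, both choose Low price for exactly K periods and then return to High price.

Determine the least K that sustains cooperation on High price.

2

No profitable deviation requires (15−6)(β+…+β^K) ≥ 27−15, i.e. β+…+β^K ≥ 4/3 ≈ 1.3333.
With β = 4/5, the partial sums are K=1: 0.8000, K=2: 1.4400.
K = 2 is the first length at which the sum reaches 1.3333.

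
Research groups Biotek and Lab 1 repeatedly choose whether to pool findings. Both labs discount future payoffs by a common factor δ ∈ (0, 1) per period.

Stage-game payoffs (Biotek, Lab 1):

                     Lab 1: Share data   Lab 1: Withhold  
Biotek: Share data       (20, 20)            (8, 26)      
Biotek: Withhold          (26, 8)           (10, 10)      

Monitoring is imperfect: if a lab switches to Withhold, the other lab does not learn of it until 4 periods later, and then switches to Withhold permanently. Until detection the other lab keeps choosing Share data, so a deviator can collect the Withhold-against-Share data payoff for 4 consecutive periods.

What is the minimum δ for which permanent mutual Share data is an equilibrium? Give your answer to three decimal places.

A deviator earns 26 for 4 periods, then 10 forever; cooperating earns 20 forever. Multiplying the IC by (1−δ):
20 ≥ 26(1−δ^4) + 10δ^4, so 16·δ^4 ≥ 6 and δ^4 ≥ 3/8.
δ ≥ (3/8)^(1/4) ≈ 0.783.

0.783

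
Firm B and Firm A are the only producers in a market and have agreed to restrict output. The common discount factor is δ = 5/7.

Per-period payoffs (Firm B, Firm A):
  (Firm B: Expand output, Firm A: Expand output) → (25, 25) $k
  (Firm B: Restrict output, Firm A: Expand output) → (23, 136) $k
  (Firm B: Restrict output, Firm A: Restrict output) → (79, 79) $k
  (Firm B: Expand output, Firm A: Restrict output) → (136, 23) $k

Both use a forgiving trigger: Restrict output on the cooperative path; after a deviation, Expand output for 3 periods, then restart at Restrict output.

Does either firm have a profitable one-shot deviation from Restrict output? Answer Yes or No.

No

A one-shot deviation gives 136 now, then 25 for 3 periods, then back to 79.
Gain from deviating: (136−79) today; loss: (79−25) in each of the next 3 periods.
No-deviation condition: (79−25)(δ+…+δ^3) ≥ 136−79, i.e. δ+…+δ^3 ≥ 19/18.
At δ = 5/7: δ+…+δ^3 = 1.5889 ≥ 1.0556.
So cooperation is sustainable.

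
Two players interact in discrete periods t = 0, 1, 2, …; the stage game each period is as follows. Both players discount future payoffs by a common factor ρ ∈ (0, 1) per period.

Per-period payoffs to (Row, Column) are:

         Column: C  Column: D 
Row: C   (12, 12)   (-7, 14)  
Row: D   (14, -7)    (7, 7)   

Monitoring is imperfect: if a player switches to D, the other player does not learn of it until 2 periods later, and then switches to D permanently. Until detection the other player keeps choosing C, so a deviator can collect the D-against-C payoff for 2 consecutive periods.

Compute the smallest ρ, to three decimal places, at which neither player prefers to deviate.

Deviating for the 2 undetected periods gains 14−12 = 2 per period over cooperation, then loses 12−7 = 5 per period forever once punishment starts.
Gain: 2(1 + ρ + … + ρ^1); loss: 5·ρ^2/(1−ρ).
No profitable deviation ⇔ 2(1−ρ^2) ≤ 5·ρ^2, i.e. ρ^2 ≥ 2/(2+5) = 2/7.
Hence ρ ≥ (2/7)^(1/2) ≈ 0.535.

0.535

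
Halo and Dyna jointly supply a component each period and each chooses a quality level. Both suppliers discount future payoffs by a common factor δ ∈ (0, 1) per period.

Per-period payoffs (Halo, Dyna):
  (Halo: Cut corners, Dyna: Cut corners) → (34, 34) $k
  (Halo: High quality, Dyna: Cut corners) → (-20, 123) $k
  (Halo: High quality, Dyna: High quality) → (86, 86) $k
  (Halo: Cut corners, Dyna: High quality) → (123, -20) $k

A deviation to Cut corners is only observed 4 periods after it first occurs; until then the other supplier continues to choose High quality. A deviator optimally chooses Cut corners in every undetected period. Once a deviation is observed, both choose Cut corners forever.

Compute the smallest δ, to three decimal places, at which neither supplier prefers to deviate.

Deviating for the 4 undetected periods gains 123−86 = 37 per period over cooperation, then loses 86−34 = 52 per period forever once punishment starts.
Gain: 37(1 + δ + … + δ^3); loss: 52·δ^4/(1−δ).
No profitable deviation ⇔ 37(1−δ^4) ≤ 52·δ^4, i.e. δ^4 ≥ 37/(37+52) = 37/89.
Hence δ ≥ (37/89)^(1/4) ≈ 0.803.

0.803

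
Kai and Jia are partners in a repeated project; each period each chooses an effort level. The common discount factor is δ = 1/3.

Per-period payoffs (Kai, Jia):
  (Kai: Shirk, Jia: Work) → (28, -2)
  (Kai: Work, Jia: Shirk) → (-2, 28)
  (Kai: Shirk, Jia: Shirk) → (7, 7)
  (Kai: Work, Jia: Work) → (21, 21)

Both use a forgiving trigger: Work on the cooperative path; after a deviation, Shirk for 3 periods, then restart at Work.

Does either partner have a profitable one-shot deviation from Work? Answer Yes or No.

Yes

A one-shot deviation gives 28 now, then 7 for 3 periods, then back to 21.
Gain from deviating: (28−21) today; loss: (21−7) in each of the next 3 periods.
No-deviation condition: (21−7)(δ+…+δ^3) ≥ 28−21, i.e. δ+…+δ^3 ≥ 1/2.
At δ = 1/3: δ+…+δ^3 = 0.4815 < 0.5000.
So cooperation is not sustainable.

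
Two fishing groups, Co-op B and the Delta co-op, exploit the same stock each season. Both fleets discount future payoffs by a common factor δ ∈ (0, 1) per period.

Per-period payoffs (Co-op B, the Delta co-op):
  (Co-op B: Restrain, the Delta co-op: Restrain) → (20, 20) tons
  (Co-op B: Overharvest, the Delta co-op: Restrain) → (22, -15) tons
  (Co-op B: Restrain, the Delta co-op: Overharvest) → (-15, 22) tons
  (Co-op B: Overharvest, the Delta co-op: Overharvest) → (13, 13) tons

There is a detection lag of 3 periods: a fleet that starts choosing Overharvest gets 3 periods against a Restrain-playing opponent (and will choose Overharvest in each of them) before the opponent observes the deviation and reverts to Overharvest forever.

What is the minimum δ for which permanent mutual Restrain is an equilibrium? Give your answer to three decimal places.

0.606

Deviating for the 3 undetected periods gains 22−20 = 2 per period over cooperation, then loses 20−13 = 7 per period forever once punishment starts.
Gain: 2(1 + δ + … + δ^2); loss: 7·δ^3/(1−δ).
No profitable deviation ⇔ 2(1−δ^3) ≤ 7·δ^3, i.e. δ^3 ≥ 2/(2+7) = 2/9.
Hence δ ≥ (2/9)^(1/3) ≈ 0.606.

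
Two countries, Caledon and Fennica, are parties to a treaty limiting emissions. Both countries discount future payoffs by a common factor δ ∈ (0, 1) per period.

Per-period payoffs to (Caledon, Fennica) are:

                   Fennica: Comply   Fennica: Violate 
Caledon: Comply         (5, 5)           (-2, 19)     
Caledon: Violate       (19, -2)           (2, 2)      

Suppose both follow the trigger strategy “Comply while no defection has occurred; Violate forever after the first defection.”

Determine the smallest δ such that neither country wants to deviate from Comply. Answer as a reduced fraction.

14/17

Cooperation forever yields 5 each period: 5/(1−δ).
Deviating yields 19 once, then 2 forever: 19 + 2δ/(1−δ).
No profitable deviation requires 5/(1−δ) ≥ 19 + 2δ/(1−δ).
Multiplying by (1−δ): 5 ≥ 19(1−δ) + 2δ = 19 − 17δ.
So 17δ ≥ 14, i.e. δ ≥ 14/17.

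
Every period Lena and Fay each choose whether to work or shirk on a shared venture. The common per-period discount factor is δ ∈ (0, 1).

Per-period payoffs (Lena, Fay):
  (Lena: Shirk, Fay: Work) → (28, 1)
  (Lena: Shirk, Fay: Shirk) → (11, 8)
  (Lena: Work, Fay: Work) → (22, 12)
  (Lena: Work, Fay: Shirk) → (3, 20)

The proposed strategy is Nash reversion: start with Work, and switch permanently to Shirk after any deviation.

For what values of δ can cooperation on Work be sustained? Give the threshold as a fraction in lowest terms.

2/3

For Lena: deviation gain 28−22 = 6, per-period punishment loss 22−11 = 11. IC gives δ ≥ 6/17.
For Fay: gain 8, loss 4 per period, so δ ≥ 8/12 = 2/3.
The tighter constraint is Fay's, so cooperation needs δ ≥ 2/3.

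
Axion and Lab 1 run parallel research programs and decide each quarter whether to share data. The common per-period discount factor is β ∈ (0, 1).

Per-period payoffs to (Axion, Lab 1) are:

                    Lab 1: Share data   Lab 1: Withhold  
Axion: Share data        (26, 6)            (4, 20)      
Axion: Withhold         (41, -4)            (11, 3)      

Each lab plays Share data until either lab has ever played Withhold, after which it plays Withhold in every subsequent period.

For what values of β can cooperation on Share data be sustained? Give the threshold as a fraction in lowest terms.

Axion's threshold: (41−26)/(41−11) = 1/2.
Lab 1's threshold: (20−6)/(20−3) = 14/17.
1/2 < 14/17, so Lab 1 binds and β* = 14/17.

14/17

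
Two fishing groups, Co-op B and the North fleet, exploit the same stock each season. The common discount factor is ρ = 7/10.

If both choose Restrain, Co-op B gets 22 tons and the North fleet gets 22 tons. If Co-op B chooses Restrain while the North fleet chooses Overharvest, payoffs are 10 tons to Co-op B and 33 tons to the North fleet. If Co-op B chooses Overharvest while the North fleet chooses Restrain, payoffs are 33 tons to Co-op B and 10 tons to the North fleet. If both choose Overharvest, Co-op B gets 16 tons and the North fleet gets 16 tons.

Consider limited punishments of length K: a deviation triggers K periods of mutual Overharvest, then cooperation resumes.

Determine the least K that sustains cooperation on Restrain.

5

IC: ρ(1−ρ^K)/(1−ρ) ≥ (33−22)/(22−16) = 11/6.
With ρ = 7/10: need 1 − ρ^K ≥ 11/6·(1−7/10)/(7/10), i.e. ρ^K ≤ 0.2143.
Since (7/10)^4 = 0.2401 and (7/10)^5 = 0.1681, the smallest such K is 5.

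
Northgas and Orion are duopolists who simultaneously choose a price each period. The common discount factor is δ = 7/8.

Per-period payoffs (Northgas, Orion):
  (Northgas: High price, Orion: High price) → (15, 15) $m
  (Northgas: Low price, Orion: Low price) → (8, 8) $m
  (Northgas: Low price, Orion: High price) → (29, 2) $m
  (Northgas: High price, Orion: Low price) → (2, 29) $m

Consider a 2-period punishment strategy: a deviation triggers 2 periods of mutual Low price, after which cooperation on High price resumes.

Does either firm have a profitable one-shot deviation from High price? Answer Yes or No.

Comparing payoff streams over the 3 periods until play realigns: cooperate → 15(1+δ+…+δ^2); deviate → 29 + 8(δ+…+δ^2).
Cooperation is sustained iff (15−8)(δ+…+δ^2) ≥ 29−15.
δ+…+δ^2 = 7/8·(1−(7/8)^2)/(1−7/8) = 1.6406, and (29−15)/(15−8) = 2.0000.
1.6406 < 2.0000, so cooperation is not sustainable.

Yes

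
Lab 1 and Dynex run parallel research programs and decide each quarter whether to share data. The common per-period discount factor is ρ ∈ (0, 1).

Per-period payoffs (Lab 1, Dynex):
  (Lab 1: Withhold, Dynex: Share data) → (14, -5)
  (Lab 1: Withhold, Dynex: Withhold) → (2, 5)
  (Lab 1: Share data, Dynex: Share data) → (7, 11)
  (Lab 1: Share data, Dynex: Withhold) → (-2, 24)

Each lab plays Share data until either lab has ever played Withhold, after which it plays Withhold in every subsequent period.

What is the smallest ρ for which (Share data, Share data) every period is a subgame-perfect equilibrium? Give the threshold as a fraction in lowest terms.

13/19

Lab 1's threshold: (14−7)/(14−2) = 7/12.
Dynex's threshold: (24−11)/(24−5) = 13/19.
7/12 < 13/19, so Dynex binds and ρ* = 13/19.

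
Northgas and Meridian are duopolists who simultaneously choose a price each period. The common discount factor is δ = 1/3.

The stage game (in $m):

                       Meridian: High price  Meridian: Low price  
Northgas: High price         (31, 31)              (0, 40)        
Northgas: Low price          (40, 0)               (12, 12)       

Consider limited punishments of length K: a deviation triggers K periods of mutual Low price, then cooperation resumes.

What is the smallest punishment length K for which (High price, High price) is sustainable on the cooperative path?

IC: δ(1−δ^K)/(1−δ) ≥ (40−31)/(31−12) = 9/19.
With δ = 1/3: need 1 − δ^K ≥ 9/19·(1−1/3)/(1/3), i.e. δ^K ≤ 0.0526.
Since (1/3)^2 = 0.1111 and (1/3)^3 = 0.0370, the smallest such K is 3.

3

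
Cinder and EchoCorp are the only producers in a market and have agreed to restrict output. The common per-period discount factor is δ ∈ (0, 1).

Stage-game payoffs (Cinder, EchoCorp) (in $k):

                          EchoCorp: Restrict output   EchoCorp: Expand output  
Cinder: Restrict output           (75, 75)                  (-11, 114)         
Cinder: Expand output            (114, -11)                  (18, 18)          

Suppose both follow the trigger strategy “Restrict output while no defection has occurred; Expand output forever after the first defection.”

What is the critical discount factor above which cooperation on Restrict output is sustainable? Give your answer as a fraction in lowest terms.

13/32

Under grim trigger the critical discount factor is (T−C)/(T−P) with T = 114, C = 75, P = 18.
δ* = (114−75)/(114−18) = 39/96 = 13/32.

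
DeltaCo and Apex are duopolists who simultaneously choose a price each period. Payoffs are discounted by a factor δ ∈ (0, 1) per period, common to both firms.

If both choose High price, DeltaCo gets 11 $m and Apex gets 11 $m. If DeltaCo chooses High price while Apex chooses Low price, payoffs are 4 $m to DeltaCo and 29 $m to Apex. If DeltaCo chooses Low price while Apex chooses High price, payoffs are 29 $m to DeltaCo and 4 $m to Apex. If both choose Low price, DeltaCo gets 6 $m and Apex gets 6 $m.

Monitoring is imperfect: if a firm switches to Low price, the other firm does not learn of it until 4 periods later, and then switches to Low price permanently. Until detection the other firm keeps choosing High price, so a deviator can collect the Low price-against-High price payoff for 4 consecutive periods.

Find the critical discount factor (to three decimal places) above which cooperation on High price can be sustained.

0.941

A deviator earns 29 for 4 periods, then 6 forever; cooperating earns 11 forever. Multiplying the IC by (1−δ):
11 ≥ 29(1−δ^4) + 6δ^4, so 23·δ^4 ≥ 18 and δ^4 ≥ 18/23.
δ ≥ (18/23)^(1/4) ≈ 0.941.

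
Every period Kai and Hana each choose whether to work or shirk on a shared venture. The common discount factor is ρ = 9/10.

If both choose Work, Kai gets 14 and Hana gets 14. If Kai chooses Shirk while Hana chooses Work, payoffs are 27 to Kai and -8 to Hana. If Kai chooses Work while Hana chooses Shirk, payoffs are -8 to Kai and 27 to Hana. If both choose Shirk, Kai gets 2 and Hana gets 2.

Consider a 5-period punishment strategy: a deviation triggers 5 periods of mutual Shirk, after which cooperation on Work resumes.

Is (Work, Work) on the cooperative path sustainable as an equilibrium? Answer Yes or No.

A one-shot deviation gives 27 now, then 2 for 5 periods, then back to 14.
Gain from deviating: (27−14) today; loss: (14−2) in each of the next 5 periods.
No-deviation condition: (14−2)(ρ+…+ρ^5) ≥ 27−14, i.e. ρ+…+ρ^5 ≥ 13/12.
At ρ = 9/10: ρ+…+ρ^5 = 3.6856 ≥ 1.0833.
So cooperation is sustainable.

Yes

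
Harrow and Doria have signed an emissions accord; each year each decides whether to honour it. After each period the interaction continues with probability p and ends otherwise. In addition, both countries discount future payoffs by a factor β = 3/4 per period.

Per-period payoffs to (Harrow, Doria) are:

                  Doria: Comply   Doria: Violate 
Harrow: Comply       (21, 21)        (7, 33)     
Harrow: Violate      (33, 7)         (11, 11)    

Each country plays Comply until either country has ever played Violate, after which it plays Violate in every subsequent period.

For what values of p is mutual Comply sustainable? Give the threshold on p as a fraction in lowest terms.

8/11

With continuation probability p and discount β, the effective per-period discount factor is βp.
Grim-trigger IC: βp ≥ (33−21)/(33−11) = 6/11.
So p ≥ (6/11)/(3/4) = 8/11.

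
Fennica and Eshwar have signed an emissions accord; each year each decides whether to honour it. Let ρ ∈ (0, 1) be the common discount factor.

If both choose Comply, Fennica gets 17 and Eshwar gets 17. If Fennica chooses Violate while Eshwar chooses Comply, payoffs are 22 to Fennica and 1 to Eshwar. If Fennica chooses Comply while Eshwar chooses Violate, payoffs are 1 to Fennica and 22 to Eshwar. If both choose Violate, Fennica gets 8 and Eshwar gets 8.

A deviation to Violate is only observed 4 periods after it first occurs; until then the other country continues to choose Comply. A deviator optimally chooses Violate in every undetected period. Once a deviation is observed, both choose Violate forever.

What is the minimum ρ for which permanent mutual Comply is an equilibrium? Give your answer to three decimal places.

Deviating for the 4 undetected periods gains 22−17 = 5 per period over cooperation, then loses 17−8 = 9 per period forever once punishment starts.
Gain: 5(1 + ρ + … + ρ^3); loss: 9·ρ^4/(1−ρ).
No profitable deviation ⇔ 5(1−ρ^4) ≤ 9·ρ^4, i.e. ρ^4 ≥ 5/(5+9) = 5/14.
Hence ρ ≥ (5/14)^(1/4) ≈ 0.773.

0.773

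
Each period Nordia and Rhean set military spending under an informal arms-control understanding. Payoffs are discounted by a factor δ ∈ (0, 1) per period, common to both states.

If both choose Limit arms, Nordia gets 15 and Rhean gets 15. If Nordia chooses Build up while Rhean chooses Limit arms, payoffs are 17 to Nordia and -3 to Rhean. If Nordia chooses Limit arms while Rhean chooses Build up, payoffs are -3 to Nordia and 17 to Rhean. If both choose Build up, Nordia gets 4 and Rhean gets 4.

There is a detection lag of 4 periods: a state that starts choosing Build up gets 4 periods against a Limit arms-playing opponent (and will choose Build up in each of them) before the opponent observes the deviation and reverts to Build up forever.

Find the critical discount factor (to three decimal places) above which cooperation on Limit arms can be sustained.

0.626

Deviating for the 4 undetected periods gains 17−15 = 2 per period over cooperation, then loses 15−4 = 11 per period forever once punishment starts.
Gain: 2(1 + δ + … + δ^3); loss: 11·δ^4/(1−δ).
No profitable deviation ⇔ 2(1−δ^4) ≤ 11·δ^4, i.e. δ^4 ≥ 2/(2+11) = 2/13.
Hence δ ≥ (2/13)^(1/4) ≈ 0.626.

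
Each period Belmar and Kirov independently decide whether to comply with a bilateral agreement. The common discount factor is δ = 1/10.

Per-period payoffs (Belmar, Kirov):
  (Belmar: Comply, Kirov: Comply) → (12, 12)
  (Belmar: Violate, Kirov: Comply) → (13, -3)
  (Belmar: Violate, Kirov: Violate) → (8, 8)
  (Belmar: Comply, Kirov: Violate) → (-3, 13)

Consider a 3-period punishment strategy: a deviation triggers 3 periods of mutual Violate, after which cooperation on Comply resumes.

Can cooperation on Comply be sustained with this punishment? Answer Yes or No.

No

Comparing payoff streams over the 4 periods until play realigns: cooperate → 12(1+δ+…+δ^3); deviate → 13 + 8(δ+…+δ^3).
Cooperation is sustained iff (12−8)(δ+…+δ^3) ≥ 13−12.
δ+…+δ^3 = 1/10·(1−(1/10)^3)/(1−1/10) = 0.1110, and (13−12)/(12−8) = 0.2500.
0.1110 < 0.2500, so cooperation is not sustainable.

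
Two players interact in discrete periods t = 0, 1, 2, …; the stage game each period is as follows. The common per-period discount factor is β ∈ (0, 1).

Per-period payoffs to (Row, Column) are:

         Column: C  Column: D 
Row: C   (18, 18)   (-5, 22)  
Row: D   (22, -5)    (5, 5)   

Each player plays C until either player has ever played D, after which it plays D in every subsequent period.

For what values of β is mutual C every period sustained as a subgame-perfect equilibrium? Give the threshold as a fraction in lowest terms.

4/17

18/(1−β) ≥ 22 + 5β/(1−β)
18 ≥ 22 − 17β
β ≥ 4/17.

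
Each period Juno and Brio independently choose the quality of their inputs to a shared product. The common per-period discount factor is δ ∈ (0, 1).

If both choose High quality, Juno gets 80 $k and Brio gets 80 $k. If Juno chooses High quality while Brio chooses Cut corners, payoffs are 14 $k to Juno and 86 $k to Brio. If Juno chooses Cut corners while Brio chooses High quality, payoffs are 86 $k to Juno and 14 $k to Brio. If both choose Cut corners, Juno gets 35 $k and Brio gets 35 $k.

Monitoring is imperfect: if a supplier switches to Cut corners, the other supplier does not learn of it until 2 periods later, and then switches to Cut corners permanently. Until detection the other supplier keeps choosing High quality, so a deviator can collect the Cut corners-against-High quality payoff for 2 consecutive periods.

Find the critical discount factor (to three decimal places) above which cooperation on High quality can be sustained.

The best deviation is to choose Cut corners for all 2 undetected periods, earning 86 each, then 35 forever once detected.
Deviation value: 86(1−δ^2)/(1−δ) + 35δ^2/(1−δ); cooperation value: 80/(1−δ).
IC: 80 ≥ 86(1−δ^2) + 35δ^2 = 86 − 51δ^2.
So δ^2 ≥ 6/51 = 2/17, giving δ ≥ (2/17)^(1/2) ≈ 0.343.

0.343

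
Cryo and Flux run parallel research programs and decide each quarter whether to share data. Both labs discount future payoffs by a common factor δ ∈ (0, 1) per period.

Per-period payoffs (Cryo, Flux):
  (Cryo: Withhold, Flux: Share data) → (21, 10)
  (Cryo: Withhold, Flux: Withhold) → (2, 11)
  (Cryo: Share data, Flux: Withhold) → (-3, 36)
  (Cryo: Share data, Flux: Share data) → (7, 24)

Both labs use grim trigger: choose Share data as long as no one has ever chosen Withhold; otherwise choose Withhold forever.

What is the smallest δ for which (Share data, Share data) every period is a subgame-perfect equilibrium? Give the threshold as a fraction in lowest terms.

For Cryo: deviation gain 21−7 = 14, per-period punishment loss 7−2 = 5. IC gives δ ≥ 14/19.
For Flux: gain 12, loss 13 per period, so δ ≥ 12/25.
The tighter constraint is Cryo's, so cooperation needs δ ≥ 14/19.

14/19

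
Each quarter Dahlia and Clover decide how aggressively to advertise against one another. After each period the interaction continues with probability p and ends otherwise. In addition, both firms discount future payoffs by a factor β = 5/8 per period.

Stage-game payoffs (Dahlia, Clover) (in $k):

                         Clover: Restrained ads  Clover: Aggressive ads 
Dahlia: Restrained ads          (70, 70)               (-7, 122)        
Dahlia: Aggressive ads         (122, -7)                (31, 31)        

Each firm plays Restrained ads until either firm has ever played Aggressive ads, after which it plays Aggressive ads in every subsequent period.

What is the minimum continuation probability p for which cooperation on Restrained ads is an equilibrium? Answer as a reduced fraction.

Expected continuation weight on next period's payoff is β·p = 5/8·p, which plays the role of the discount factor.
Cooperation requires 5/8·p ≥ (122−70)/(122−31) = 4/7, hence p ≥ 32/35.

32/35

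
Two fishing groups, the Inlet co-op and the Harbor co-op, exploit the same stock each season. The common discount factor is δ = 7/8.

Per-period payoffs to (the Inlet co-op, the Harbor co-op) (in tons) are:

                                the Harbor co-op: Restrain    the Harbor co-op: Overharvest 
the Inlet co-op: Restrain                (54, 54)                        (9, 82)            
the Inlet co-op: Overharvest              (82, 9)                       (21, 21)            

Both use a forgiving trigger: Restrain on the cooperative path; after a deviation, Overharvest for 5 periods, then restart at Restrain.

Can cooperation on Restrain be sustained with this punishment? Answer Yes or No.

A one-shot deviation gives 82 now, then 21 for 5 periods, then back to 54.
Gain from deviating: (82−54) today; loss: (54−21) in each of the next 5 periods.
No-deviation condition: (54−21)(δ+…+δ^5) ≥ 82−54, i.e. δ+…+δ^5 ≥ 28/33.
At δ = 7/8: δ+…+δ^5 = 3.4096 ≥ 0.8485.
So cooperation is sustainable.

Yes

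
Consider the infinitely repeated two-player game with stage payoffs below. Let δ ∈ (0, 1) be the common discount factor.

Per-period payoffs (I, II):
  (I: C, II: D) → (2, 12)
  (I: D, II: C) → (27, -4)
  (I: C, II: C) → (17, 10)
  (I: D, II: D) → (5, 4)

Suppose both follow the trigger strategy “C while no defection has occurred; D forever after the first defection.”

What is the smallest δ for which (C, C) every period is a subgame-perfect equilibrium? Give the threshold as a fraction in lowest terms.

I: cooperation gives 17 each period; deviation gives 27 once then 5 forever.
  17/(1−δ) ≥ 27 + 5δ/(1−δ) ⇒ δ ≥ 10/22 = 5/11.
II: cooperation gives 10 each period; deviation gives 12 once then 4 forever.
  δ ≥ 2/8 = 1/4.
Both must hold, so the binding constraint is I's: δ ≥ 5/11.

5/11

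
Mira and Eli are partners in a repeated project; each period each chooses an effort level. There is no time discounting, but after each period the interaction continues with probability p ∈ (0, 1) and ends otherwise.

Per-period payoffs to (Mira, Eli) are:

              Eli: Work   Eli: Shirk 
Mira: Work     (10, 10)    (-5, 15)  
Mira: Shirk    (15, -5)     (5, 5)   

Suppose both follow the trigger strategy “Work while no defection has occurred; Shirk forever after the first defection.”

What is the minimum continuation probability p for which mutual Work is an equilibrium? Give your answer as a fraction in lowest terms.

1/2

Expected cooperation value is 10 + p·10 + p²·10 + … = 10/(1−p); deviation gives 15 + p·5/(1−p).
10 ≥ 15(1−p) + 5p ⇒ 10p ≥ 5 ⇒ p ≥ 5/10 = 1/2.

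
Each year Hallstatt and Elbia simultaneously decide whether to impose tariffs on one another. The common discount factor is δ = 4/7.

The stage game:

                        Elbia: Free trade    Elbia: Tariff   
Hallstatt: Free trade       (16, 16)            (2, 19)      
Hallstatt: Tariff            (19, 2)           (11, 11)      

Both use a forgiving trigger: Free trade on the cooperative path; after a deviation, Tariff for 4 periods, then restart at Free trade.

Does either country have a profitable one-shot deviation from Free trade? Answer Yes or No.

A one-shot deviation gives 19 now, then 11 for 4 periods, then back to 16.
Gain from deviating: (19−16) today; loss: (16−11) in each of the next 4 periods.
No-deviation condition: (16−11)(δ+…+δ^4) ≥ 19−16, i.e. δ+…+δ^4 ≥ 3/5.
At δ = 4/7: δ+…+δ^4 = 1.1912 ≥ 0.6000.
So cooperation is sustainable.

No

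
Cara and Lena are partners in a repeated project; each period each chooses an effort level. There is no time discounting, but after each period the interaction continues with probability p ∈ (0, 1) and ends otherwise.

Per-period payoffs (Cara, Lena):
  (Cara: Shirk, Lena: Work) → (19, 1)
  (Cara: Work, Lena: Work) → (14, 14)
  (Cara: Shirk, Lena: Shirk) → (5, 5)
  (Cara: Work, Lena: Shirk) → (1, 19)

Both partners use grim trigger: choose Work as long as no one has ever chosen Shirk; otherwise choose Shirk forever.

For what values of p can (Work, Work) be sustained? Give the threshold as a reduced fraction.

With no time discounting, the continuation probability p plays the role of the discount factor.
Grim-trigger IC: 14/(1−p) ≥ 19 + 5p/(1−p) ⇒ p ≥ (19−14)/(19−5) = 5/14.

5/14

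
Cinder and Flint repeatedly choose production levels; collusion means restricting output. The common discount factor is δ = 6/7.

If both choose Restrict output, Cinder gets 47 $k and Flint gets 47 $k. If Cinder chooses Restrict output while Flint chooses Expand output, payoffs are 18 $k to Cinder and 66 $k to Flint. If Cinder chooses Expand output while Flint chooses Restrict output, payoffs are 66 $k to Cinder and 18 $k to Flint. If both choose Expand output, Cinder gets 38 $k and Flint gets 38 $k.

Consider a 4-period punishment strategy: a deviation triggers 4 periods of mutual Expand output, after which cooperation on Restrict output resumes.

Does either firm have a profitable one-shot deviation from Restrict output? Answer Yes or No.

Comparing payoff streams over the 5 periods until play realigns: cooperate → 47(1+δ+…+δ^4); deviate → 66 + 38(δ+…+δ^4).
Cooperation is sustained iff (47−38)(δ+…+δ^4) ≥ 66−47.
δ+…+δ^4 = 6/7·(1−(6/7)^4)/(1−6/7) = 2.7613, and (66−47)/(47−38) = 2.1111.
2.7613 ≥ 2.1111, so cooperation is sustainable.

No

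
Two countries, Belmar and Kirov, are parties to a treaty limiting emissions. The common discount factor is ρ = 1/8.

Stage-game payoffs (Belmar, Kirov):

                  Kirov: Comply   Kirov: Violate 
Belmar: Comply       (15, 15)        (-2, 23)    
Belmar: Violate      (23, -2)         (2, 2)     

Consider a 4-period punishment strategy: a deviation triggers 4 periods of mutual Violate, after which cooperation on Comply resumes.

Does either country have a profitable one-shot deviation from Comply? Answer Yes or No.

Yes

A one-shot deviation gives 23 now, then 2 for 4 periods, then back to 15.
Gain from deviating: (23−15) today; loss: (15−2) in each of the next 4 periods.
No-deviation condition: (15−2)(ρ+…+ρ^4) ≥ 23−15, i.e. ρ+…+ρ^4 ≥ 8/13.
At ρ = 1/8: ρ+…+ρ^4 = 0.1428 < 0.6154.
So cooperation is not sustainable.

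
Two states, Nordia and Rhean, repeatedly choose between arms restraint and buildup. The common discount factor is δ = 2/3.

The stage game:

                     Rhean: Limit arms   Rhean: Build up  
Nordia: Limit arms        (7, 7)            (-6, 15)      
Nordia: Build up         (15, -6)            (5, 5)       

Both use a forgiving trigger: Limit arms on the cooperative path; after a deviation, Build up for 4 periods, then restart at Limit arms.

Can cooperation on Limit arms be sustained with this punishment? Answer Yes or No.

IC: δ+…+δ^4 ≥ (15−7)/(7−5) = 4.
At δ = 2/3: partial sum = 1.6049 < 4.0000. Cooperation not sustainable.

No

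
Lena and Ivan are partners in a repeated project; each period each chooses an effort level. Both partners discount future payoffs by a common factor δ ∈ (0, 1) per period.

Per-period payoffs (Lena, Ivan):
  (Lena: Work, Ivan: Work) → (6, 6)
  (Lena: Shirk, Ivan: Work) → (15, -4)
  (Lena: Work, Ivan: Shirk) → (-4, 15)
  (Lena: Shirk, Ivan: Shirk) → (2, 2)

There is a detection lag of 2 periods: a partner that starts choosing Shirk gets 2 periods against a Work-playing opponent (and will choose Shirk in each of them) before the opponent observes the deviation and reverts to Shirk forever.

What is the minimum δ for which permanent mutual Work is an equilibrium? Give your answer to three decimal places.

0.832

Deviating for the 2 undetected periods gains 15−6 = 9 per period over cooperation, then loses 6−2 = 4 per period forever once punishment starts.
Gain: 9(1 + δ + … + δ^1); loss: 4·δ^2/(1−δ).
No profitable deviation ⇔ 9(1−δ^2) ≤ 4·δ^2, i.e. δ^2 ≥ 9/(9+4) = 9/13.
Hence δ ≥ (9/13)^(1/2) ≈ 0.832.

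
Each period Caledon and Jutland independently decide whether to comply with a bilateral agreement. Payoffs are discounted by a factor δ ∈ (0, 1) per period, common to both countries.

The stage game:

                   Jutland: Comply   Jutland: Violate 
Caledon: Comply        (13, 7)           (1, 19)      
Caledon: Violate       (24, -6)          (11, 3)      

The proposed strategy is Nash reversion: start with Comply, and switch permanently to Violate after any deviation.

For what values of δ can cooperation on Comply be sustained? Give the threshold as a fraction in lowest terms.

Caledon: cooperation gives 13 each period; deviation gives 24 once then 11 forever.
  13/(1−δ) ≥ 24 + 11δ/(1−δ) ⇒ δ ≥ 11/13.
Jutland: cooperation gives 7 each period; deviation gives 19 once then 3 forever.
  δ ≥ 12/16 = 3/4.
Both must hold, so the binding constraint is Caledon's: δ ≥ 11/13.

11/13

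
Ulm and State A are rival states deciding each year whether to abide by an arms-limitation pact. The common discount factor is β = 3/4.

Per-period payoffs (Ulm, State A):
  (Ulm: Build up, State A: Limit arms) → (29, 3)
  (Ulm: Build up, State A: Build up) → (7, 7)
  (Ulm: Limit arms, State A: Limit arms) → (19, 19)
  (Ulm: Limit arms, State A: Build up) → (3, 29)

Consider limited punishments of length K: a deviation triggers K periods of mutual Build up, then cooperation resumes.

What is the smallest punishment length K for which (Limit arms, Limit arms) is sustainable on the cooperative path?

Need Σ_{k=1}^{K} β^k ≥ (29−19)/(19−7) = 0.8333 at β = 3/4.
At K = 1 the sum is 0.7500 < 0.8333; at K = 2 it is 1.3125 ≥ 0.8333.
So the minimum punishment length is K = 2.

2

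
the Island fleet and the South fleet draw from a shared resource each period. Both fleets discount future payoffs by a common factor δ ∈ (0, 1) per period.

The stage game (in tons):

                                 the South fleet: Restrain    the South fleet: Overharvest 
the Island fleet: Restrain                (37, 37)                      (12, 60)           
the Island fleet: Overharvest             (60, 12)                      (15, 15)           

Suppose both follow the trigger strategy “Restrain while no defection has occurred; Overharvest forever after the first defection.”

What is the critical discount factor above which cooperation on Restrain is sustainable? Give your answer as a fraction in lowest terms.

23/45

Cooperation forever yields 37 each period: 37/(1−δ).
Deviating yields 60 once, then 15 forever: 60 + 15δ/(1−δ).
No profitable deviation requires 37/(1−δ) ≥ 60 + 15δ/(1−δ).
Multiplying by (1−δ): 37 ≥ 60(1−δ) + 15δ = 60 − 45δ.
So 45δ ≥ 23, i.e. δ ≥ 23/45.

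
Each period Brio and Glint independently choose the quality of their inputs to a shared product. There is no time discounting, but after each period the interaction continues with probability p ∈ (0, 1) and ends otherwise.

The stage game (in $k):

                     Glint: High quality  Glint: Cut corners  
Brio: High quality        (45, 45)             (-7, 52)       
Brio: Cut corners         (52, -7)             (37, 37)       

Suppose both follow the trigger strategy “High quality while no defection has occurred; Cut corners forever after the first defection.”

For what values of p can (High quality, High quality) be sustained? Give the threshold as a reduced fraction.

7/15

Expected cooperation value is 45 + p·45 + p²·45 + … = 45/(1−p); deviation gives 52 + p·37/(1−p).
45 ≥ 52(1−p) + 37p ⇒ 15p ≥ 7 ⇒ p ≥ 7/15.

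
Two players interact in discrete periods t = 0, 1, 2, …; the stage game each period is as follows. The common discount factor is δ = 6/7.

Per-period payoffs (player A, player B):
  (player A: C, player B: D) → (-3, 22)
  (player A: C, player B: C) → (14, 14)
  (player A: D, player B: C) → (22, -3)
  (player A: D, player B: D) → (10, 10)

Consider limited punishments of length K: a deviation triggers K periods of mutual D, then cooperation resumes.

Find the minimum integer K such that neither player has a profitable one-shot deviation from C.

IC: δ(1−δ^K)/(1−δ) ≥ (22−14)/(14−10) = 2.
With δ = 6/7: need 1 − δ^K ≥ 2·(1−6/7)/(6/7), i.e. δ^K ≤ 0.6667.
Since (6/7)^2 = 0.7347 and (6/7)^3 = 0.6297, the smallest such K is 3.

3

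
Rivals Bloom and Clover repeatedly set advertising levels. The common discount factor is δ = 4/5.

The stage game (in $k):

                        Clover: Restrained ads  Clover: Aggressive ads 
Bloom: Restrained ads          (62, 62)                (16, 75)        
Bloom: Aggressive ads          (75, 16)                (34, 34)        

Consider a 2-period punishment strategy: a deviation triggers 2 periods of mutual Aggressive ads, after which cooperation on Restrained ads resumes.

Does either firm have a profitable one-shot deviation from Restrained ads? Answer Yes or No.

IC: δ+…+δ^2 ≥ (75−62)/(62−34) = 13/28.
At δ = 4/5: partial sum = 1.4400 ≥ 0.4643. Cooperation sustainable.

No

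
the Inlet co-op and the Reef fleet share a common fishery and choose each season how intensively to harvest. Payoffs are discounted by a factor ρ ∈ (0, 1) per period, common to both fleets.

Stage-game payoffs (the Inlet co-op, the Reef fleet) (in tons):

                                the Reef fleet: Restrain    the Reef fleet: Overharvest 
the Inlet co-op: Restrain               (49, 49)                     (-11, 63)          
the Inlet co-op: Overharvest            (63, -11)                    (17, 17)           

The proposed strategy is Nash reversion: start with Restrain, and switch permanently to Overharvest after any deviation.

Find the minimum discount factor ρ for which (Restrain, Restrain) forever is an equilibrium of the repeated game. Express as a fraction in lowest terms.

Cooperation forever yields 49 each period: 49/(1−ρ).
Deviating yields 63 once, then 17 forever: 63 + 17ρ/(1−ρ).
No profitable deviation requires 49/(1−ρ) ≥ 63 + 17ρ/(1−ρ).
Multiplying by (1−ρ): 49 ≥ 63(1−ρ) + 17ρ = 63 − 46ρ.
So 46ρ ≥ 14, i.e. ρ ≥ 14/46 = 7/23.

7/23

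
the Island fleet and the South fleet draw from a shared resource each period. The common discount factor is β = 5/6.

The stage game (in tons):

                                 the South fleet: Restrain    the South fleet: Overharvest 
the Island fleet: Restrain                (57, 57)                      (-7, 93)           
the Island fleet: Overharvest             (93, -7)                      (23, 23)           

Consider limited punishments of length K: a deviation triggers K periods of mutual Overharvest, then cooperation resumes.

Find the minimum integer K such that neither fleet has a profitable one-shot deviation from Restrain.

No profitable deviation requires (57−23)(β+…+β^K) ≥ 93−57, i.e. β+…+β^K ≥ 18/17 ≈ 1.0588.
With β = 5/6, the partial sums are K=1: 0.8333, K=2: 1.5278.
K = 2 is the first length at which the sum reaches 1.0588.

2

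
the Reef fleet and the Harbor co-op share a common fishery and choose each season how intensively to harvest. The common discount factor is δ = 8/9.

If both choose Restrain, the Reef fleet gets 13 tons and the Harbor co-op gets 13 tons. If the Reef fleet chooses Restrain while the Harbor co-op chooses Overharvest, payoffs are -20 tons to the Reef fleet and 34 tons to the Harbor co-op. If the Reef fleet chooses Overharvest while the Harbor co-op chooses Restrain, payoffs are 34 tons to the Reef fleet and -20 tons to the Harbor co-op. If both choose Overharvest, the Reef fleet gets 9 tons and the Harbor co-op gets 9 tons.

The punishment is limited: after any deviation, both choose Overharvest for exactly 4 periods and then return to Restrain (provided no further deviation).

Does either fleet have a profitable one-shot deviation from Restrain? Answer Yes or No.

Yes

Comparing payoff streams over the 5 periods until play realigns: cooperate → 13(1+δ+…+δ^4); deviate → 34 + 9(δ+…+δ^4).
Cooperation is sustained iff (13−9)(δ+…+δ^4) ≥ 34−13.
δ+…+δ^4 = 8/9·(1−(8/9)^4)/(1−8/9) = 3.0056, and (34−13)/(13−9) = 5.2500.
3.0056 < 5.2500, so cooperation is not sustainable.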